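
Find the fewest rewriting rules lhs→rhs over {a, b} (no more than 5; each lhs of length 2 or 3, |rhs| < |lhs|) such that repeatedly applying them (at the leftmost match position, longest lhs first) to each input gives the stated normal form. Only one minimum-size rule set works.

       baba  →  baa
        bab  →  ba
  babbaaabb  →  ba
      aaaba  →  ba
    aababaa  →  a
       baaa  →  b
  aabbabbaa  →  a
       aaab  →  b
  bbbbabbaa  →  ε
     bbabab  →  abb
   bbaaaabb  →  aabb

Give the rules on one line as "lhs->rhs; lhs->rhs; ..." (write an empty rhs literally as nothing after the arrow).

  | baba => baa
  | bab => ba
  | babbaaabb => babaaabb => baaaabb => babb => bab => ba
  | aaaba => ba

aaa->; aba->b; bab->ba; bba->aa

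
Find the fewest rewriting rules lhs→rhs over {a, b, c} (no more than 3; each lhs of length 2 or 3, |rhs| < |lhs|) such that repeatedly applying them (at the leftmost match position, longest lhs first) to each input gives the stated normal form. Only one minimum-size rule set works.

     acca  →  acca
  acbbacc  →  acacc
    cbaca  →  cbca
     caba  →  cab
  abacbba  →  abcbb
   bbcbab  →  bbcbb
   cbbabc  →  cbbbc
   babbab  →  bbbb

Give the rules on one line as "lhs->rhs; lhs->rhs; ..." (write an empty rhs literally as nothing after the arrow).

  | acca
  | acbbacc => acbacc => acacc
  | cbaca => cbca
  | caba => cab

acb->ac; ba->b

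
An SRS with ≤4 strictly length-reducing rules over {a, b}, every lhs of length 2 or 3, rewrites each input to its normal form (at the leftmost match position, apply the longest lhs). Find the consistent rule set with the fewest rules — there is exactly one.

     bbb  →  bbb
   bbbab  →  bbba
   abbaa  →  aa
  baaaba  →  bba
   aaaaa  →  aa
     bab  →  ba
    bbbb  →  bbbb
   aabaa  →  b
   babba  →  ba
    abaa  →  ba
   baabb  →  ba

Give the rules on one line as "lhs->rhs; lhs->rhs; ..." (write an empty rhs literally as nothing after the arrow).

  | bbb
  | bbbab => bbba
  | abbaa => aa
  | baaaba => bba

aaa->; ab->a; aba->b; abb->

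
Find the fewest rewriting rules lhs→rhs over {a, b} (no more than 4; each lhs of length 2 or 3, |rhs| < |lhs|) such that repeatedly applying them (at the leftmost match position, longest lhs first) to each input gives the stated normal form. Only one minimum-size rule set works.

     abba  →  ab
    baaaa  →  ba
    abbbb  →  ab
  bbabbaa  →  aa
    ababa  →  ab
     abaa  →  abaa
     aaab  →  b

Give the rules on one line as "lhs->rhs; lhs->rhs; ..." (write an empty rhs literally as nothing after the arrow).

  | abba => ab
  | baaaa => ba
  | abbbb => ab
  | bbabbaa => bbbaa => aa

aaa->; bab->bb; bba->b; bbb->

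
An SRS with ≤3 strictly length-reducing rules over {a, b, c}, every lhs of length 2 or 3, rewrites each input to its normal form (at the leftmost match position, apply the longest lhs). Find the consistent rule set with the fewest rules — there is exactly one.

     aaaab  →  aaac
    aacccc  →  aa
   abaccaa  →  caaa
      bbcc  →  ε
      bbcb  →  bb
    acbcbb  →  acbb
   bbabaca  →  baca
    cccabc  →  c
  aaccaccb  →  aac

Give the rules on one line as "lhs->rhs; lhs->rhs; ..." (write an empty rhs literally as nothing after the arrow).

ab->c; bc->; cc->

  | aaaab => aaac
  | aacccc => aacc => aa
  | abaccaa => caccaa => caaa
  | bbcc => bc => ε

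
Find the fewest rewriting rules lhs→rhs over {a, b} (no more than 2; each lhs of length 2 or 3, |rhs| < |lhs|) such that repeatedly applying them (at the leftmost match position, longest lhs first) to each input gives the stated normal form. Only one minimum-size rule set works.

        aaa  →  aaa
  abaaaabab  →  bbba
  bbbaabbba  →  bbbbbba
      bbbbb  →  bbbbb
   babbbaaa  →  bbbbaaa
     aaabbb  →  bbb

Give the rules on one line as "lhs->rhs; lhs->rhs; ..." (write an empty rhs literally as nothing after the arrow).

aab->ba; ab->b

  | aaa
  | abaaaabab => baaaabab => baabaab => bbaaab => bbaba => bbba
  | bbbaabbba => bbbbabba => bbbbbba
  | bbbbb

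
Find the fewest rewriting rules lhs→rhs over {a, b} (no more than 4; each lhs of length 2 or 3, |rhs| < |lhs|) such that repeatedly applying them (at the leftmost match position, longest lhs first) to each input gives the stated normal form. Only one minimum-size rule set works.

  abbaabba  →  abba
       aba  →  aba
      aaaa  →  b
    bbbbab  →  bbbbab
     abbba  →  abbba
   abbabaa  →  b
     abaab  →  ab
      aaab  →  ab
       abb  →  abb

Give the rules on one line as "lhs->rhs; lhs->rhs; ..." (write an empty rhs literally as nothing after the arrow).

  | abbaabba => abaabba => aaabba => abba
  | aba
  | aaaa => aa => b
  | bbbbab

aa->b; aaa->a; baa->aa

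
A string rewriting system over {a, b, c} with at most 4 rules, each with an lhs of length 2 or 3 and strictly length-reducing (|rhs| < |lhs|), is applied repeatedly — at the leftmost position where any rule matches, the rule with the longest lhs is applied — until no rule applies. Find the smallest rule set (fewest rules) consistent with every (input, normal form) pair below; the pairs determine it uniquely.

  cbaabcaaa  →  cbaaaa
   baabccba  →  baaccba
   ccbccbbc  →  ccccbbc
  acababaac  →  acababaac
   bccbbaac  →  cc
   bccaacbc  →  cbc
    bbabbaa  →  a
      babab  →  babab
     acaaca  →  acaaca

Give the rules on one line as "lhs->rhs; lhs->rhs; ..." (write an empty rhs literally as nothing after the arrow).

bba->; bca->; bcc->cc; cca->bc

  | cbaabcaaa => cbaaaa
  | baabccba => baaccba
  | ccbccbbc => ccccbbc
  | acababaac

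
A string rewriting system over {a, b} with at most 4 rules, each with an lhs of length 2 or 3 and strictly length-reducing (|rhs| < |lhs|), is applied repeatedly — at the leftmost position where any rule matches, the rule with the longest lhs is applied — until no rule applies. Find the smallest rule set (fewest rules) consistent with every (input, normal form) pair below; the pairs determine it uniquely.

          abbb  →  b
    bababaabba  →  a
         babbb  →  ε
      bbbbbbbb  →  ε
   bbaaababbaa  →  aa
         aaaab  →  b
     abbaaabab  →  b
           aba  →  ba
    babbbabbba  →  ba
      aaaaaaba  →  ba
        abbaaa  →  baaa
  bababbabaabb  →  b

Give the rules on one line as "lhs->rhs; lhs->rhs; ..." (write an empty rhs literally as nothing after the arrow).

  | abbb => abb => ab => b
  | bababaabba => bbabaabba => abaabba => baabba => baaba => baba => bba => a
  | babbb => babb => bab => bb => ε
  | bbbbbbbb => bbbbbb => bbbb => bb => ε

ab->b; abb->ab; bb->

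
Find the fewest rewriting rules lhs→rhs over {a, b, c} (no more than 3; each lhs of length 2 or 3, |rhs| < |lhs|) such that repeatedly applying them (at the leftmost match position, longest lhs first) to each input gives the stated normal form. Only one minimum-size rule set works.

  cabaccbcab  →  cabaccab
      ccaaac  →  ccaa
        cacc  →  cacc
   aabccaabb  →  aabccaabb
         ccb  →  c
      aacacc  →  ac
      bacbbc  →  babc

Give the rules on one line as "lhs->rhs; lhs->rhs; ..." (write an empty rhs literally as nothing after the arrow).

  | cabaccbcab => cabaccab
  | ccaaac => ccaa
  | cacc
  | aabccaabb

aac->a; cb->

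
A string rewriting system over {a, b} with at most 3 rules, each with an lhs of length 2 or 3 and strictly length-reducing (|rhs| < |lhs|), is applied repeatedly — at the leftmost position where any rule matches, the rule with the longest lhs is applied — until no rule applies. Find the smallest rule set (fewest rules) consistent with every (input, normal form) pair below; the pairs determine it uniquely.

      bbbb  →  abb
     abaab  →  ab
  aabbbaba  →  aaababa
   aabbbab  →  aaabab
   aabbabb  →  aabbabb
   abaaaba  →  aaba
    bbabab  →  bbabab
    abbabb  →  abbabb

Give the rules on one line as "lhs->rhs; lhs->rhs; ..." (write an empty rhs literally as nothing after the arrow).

  | bbbb => abb
  | abaab => ab
  | aabbbaba => aaababa
  | aabbbab => aaabab

baa->; bbb->ab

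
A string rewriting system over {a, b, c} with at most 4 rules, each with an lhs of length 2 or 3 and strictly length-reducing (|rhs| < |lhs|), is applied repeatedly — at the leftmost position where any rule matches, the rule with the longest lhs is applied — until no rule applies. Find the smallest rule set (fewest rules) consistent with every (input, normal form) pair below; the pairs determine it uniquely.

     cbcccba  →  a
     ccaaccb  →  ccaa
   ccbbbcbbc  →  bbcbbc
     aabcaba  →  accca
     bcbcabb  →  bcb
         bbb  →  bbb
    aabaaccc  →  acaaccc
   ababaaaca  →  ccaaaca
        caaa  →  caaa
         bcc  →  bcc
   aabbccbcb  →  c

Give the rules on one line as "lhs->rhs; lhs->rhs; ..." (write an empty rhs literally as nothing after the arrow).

  | cbcccba => ccba => a
  | ccaaccb => ccaa
  | ccbbbcbbc => bbcbbc
  | aabcaba => accaba => accca

ab->c; cbc->; ccb->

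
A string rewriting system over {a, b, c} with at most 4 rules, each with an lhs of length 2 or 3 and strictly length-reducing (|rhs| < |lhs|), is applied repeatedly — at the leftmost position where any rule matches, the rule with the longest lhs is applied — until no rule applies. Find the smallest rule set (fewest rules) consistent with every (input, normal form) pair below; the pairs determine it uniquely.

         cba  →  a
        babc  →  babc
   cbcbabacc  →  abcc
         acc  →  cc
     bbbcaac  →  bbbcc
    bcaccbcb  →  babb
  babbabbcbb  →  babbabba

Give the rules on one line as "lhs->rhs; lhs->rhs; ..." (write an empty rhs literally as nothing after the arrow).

  | cba => a
  | babc
  | cbcbabacc => cbabacc => abacc => abcc
  | acc => cc

ac->c; cb->; cbb->a; ccc->ab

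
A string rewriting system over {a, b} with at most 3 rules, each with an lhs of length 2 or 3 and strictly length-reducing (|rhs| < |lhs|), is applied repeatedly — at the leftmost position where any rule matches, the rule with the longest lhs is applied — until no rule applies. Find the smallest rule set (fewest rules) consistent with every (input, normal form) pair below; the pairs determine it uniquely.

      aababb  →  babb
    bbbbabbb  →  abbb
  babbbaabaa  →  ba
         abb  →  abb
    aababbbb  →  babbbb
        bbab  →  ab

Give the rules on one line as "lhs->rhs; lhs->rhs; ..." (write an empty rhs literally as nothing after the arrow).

aa->; bba->a

  | aababb => babb
  | bbbbabbb => bbabbb => abbb
  | babbbaabaa => babaabaa => babbaa => baaa => ba
  | abb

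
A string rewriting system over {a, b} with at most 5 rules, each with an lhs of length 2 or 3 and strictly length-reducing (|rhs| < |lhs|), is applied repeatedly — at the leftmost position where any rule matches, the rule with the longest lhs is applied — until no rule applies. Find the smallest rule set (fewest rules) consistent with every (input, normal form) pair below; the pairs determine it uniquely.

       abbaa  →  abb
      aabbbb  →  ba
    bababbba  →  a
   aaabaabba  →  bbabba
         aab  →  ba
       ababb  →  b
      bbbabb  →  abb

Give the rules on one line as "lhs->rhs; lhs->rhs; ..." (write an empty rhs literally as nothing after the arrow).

  | abbaa => abb
  | aabbbb => babbb => ba
  | bababbba => bbbbbba => bbba => a
  | aaabaabba => abaabba => bbabba

aa->; aab->ba; aba->bb; bbb->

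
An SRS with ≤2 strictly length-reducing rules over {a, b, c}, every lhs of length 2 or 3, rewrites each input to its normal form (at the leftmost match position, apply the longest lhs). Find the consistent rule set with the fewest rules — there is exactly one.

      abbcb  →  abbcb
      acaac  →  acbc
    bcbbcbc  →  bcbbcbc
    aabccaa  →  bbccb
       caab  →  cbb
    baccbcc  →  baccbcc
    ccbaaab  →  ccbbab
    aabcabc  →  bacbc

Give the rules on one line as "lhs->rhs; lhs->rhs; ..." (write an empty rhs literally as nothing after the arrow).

  | abbcb
  | acaac => acbc
  | bcbbcbc
  | aabccaa => bbccaa => bbccb

aa->b; bca->ac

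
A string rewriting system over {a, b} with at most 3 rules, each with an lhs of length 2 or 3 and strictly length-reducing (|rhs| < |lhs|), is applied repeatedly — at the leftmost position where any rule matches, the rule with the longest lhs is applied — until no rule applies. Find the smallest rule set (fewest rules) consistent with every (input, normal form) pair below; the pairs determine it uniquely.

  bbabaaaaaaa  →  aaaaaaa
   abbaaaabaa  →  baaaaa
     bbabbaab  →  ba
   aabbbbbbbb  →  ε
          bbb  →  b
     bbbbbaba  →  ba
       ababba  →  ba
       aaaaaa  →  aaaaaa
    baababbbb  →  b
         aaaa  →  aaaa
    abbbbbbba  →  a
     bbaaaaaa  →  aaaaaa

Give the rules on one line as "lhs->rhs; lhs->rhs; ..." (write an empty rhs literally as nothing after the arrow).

ab->; bb->

  | bbabaaaaaaa => abaaaaaaa => aaaaaaa
  | abbaaaabaa => baaaabaa => baaaaa
  | bbabbaab => abbaab => baab => ba
  | aabbbbbbbb => abbbbbbb => bbbbbb => bbbb => bb => ε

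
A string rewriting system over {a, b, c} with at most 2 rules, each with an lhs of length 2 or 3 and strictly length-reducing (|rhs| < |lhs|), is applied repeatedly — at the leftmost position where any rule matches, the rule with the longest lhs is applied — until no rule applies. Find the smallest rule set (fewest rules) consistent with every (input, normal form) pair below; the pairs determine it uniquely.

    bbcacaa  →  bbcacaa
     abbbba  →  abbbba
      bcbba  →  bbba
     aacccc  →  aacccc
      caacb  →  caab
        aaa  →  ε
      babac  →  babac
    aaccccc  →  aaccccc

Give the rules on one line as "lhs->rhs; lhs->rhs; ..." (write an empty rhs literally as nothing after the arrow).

  | bbcacaa
  | abbbba
  | bcbba => bbba
  | aacccc

aaa->; cb->b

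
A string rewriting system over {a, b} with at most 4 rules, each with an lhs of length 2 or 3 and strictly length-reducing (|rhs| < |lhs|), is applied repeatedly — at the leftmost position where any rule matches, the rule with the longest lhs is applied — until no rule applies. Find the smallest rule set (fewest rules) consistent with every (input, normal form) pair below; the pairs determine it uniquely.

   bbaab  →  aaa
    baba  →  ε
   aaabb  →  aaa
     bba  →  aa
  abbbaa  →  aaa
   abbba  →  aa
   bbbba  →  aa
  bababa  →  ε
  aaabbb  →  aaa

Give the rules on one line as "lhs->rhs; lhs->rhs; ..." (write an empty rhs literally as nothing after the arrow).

ab->a; ba->; bb->a

  | bbaab => aaab => aaa
  | baba => ba => ε
  | aaabb => aaab => aaa
  | bba => aa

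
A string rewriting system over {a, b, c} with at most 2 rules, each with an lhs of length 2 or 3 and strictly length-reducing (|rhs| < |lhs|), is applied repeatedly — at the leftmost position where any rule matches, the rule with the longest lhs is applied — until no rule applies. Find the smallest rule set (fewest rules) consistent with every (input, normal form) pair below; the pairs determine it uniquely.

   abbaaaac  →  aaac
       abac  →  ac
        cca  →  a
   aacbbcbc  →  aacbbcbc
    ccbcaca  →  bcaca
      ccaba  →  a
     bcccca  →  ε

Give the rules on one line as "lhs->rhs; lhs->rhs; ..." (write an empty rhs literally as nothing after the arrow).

ba->; cc->

  | abbaaaac => abaaac => aaac
  | abac => ac
  | cca => a
  | aacbbcbc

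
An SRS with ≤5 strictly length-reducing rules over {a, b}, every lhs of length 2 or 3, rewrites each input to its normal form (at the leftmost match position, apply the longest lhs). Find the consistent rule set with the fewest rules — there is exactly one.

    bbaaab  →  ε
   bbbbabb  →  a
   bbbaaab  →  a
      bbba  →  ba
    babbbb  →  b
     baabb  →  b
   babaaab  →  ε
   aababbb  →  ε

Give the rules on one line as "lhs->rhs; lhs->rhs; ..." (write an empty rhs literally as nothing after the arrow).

  | bbaaab => aaaab => ab => ε
  | bbbbabb => abbabb => babb => bb => a
  | bbbaaab => abaaab => baaab => bb => a
  | bbba => aba => ba

aaa->; ab->; aba->ba; bb->a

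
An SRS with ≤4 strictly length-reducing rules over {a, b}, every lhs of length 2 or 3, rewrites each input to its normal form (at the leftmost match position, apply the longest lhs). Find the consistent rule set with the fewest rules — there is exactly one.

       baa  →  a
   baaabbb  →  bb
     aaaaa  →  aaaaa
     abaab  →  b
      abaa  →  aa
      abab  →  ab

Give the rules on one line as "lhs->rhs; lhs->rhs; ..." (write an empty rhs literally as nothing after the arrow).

  | baa => a
  | baaabbb => aabbb => bbb => bb
  | aaaaa
  | abaab => aab => b

aab->b; ba->; bbb->bb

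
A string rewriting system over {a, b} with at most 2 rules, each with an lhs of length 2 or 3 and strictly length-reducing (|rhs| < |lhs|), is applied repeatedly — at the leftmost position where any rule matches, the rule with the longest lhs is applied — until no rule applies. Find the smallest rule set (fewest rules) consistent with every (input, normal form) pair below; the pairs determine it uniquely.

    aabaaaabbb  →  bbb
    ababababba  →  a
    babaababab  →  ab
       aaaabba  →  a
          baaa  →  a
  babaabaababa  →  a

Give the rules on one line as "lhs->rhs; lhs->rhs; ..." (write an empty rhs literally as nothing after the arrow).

  | aabaaaabbb => baaaabbb => aaaabbb => aabbb => bbb
  | ababababba => aabababba => bababba => ababba => aabba => bba => ba => a
  | babaababab => abaababab => aaababab => ababab => aabab => bab => ab
  | aaaabba => aabba => bba => ba => a

aa->; ba->a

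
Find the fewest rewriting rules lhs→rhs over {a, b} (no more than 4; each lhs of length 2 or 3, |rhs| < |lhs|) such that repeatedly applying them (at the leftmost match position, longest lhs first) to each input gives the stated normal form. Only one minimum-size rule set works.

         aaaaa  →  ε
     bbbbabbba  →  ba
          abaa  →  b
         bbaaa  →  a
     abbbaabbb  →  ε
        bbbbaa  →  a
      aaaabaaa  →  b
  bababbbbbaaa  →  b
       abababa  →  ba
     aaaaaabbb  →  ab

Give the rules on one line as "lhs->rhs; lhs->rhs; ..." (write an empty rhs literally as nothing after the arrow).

  | aaaaa => aa => ε
  | bbbbabbba => abbabbba => aaabbba => bbba => aba => ba
  | abaa => baa => b
  | bbaaa => aaaa => a

aa->; aaa->; aba->ba; bb->a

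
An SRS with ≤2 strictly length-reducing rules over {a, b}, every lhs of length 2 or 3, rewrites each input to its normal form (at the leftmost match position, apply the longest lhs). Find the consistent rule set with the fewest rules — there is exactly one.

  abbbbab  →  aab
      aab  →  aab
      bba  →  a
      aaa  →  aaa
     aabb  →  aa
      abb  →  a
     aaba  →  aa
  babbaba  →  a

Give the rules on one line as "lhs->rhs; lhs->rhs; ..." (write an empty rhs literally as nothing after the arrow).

  | abbbbab => abbab => aab
  | aab
  | bba => a
  | aaa

ba->; bb->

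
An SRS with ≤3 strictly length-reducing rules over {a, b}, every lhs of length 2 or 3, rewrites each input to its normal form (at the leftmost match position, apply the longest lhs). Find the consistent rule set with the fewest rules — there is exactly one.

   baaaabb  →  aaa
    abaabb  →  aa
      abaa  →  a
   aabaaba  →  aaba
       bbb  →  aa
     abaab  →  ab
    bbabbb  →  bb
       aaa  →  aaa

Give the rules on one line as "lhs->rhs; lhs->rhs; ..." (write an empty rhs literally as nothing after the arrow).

abb->aa; baa->; bbb->aa

  | baaaabb => aabb => aaa
  | abaabb => abb => aa
  | abaa => a
  | aabaaba => aaba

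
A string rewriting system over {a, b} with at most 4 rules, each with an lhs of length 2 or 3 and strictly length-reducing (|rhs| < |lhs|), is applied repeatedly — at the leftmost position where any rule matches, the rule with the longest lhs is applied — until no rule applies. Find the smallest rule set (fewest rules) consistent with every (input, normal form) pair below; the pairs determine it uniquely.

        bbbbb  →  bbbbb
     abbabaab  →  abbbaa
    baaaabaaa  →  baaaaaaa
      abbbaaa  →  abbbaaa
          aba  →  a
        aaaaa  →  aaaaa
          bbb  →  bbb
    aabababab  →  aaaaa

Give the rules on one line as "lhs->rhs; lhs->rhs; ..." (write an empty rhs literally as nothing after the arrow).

  | bbbbb
  | abbabaab => abbbaab => abbbaa
  | baaaabaaa => baaaaaaa
  | abbbaaa

aab->aa; aba->a; bab->bb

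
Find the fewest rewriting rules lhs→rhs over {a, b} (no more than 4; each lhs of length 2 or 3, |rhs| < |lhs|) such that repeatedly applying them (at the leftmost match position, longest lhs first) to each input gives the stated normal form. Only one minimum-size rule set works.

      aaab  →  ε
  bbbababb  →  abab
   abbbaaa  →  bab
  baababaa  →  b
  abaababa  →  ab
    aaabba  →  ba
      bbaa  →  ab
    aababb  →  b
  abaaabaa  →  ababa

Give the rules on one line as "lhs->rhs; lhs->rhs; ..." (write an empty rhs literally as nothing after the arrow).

  | aaab => abb => aa => ε
  | bbbababb => abababb => ababaa => abab
  | abbbaaa => aabaaa => baaa => bab
  | baababaa => bbabaa => aabaa => baa => b

aa->; aaa->ab; bb->a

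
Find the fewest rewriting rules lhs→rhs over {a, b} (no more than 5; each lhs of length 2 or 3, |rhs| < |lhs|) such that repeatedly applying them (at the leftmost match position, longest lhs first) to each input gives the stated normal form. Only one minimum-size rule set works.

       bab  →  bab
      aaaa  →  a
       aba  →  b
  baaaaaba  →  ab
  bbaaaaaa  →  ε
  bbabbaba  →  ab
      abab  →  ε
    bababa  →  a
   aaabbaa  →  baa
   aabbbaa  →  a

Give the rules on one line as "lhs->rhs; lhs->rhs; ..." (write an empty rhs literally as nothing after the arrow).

aaa->bb; aba->b; bb->; bbb->

  | bab
  | aaaa => bba => a
  | aba => b
  | baaaaaba => bbbaaba => aaba => ab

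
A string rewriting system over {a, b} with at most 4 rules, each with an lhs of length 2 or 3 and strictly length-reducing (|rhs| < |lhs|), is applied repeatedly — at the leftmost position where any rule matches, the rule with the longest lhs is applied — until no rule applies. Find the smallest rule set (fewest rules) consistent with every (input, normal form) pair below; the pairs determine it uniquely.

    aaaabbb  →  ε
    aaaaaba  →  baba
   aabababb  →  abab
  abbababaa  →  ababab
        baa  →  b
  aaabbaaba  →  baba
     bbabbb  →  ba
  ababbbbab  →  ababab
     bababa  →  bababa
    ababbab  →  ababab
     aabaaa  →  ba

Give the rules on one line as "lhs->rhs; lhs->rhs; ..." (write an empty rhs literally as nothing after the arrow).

aa->b; aab->; bb->b; bbb->

  | aaaabbb => baabbb => bbb => ε
  | aaaaaba => baaaba => bbaba => baba
  | aabababb => ababb => abab
  | abbababaa => abababaa => abababb => ababab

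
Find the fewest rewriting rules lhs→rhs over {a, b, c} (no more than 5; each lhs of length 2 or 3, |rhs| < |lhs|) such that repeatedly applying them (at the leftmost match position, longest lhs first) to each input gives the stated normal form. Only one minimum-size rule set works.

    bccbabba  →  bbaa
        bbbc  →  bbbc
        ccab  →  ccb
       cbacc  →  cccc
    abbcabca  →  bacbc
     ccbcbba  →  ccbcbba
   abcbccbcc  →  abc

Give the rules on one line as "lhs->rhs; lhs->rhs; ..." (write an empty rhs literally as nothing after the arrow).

  | bccbabba => babba => bbaa
  | bbbc
  | ccab => ccb
  | cbacc => cccc

abb->ba; bcc->; ca->c; cba->cc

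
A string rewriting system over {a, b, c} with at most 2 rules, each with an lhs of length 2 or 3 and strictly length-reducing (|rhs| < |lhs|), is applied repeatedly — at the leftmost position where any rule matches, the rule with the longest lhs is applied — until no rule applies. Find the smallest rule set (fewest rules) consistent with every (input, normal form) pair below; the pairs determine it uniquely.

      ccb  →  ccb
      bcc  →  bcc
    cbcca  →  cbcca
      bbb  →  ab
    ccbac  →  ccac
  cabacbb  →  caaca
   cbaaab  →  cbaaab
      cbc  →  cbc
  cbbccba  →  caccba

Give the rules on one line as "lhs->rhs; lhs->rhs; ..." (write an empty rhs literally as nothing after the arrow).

bac->ac; bb->a

  | ccb
  | bcc
  | cbcca
  | bbb => ab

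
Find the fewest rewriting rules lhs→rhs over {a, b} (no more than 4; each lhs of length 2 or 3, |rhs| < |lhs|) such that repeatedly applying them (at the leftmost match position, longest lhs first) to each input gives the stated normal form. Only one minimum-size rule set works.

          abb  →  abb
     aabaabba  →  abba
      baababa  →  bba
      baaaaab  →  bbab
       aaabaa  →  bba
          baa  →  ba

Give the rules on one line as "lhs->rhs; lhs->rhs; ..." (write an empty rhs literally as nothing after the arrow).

  | abb
  | aabaabba => abaabba => abba
  | baababa => bababa => bba
  | baaaaab => bbaab => bbab

aa->a; aaa->b; aba->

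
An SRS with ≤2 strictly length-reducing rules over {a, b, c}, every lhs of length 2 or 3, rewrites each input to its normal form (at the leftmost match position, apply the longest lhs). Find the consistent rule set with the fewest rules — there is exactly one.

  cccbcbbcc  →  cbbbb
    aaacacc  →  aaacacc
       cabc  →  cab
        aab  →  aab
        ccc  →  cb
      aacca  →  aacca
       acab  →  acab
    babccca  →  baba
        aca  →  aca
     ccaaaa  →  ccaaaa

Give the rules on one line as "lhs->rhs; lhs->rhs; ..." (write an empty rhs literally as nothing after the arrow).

  | cccbcbbcc => cbbcbbcc => cbbbbcc => cbbbbc => cbbbb
  | aaacacc
  | cabc => cab
  | aab

bc->b; ccc->cb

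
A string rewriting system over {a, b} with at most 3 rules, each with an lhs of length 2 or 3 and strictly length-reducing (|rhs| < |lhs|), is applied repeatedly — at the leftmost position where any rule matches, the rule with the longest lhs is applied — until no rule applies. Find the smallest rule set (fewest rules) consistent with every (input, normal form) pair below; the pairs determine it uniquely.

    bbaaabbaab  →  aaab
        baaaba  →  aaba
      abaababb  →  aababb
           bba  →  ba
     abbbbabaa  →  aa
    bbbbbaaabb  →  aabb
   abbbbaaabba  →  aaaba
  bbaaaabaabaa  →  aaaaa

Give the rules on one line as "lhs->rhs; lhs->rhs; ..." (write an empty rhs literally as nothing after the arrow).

baa->a; bba->ba

  | bbaaabbaab => baaabbaab => aabbaab => aabaab => aaab
  | baaaba => aaba
  | abaababb => aababb
  | bba => ba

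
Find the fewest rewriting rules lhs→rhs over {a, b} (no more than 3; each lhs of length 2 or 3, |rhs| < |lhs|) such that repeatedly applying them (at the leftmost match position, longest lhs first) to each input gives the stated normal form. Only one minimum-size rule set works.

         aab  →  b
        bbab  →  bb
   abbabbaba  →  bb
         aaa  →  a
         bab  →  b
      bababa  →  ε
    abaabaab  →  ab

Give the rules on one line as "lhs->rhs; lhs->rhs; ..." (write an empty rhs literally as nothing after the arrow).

  | aab => b
  | bbab => bb
  | abbabbaba => bbabbaba => bbbaba => bbba => bb
  | aaa => a

aa->; abb->bb; ba->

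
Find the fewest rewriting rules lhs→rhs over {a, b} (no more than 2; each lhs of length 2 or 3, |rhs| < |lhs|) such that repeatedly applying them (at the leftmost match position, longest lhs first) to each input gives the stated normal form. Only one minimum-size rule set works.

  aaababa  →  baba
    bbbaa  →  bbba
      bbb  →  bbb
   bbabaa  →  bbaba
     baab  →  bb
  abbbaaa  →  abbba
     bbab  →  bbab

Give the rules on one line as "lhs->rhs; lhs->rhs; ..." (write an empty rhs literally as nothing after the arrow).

  | aaababa => aababa => baba
  | bbbaa => bbba
  | bbb
  | bbabaa => bbaba

aa->a; aab->b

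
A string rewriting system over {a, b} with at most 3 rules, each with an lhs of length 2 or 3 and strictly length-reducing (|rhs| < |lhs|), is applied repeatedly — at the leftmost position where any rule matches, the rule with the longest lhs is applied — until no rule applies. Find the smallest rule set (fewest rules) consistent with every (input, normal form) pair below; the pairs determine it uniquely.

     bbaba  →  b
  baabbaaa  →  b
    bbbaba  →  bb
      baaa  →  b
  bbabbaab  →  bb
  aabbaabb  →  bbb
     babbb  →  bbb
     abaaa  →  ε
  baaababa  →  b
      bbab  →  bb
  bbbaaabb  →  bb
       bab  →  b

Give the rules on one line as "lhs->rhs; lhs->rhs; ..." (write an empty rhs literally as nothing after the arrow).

  | bbaba => bba => b
  | baabbaaa => abbaaa => abaa => aa => b
  | bbbaba => bbba => bb
  | baaa => aa => b

aa->b; ba->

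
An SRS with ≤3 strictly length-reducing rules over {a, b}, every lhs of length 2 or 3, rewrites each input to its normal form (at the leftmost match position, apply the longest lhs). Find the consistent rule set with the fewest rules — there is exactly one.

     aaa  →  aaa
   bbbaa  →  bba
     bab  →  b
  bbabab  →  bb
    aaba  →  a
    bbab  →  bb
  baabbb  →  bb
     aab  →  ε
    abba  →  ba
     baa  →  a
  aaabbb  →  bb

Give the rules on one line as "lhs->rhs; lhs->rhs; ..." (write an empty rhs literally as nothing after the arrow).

aab->ab; ab->; baa->a

  | aaa
  | bbbaa => bba
  | bab => b
  | bbabab => bbab => bb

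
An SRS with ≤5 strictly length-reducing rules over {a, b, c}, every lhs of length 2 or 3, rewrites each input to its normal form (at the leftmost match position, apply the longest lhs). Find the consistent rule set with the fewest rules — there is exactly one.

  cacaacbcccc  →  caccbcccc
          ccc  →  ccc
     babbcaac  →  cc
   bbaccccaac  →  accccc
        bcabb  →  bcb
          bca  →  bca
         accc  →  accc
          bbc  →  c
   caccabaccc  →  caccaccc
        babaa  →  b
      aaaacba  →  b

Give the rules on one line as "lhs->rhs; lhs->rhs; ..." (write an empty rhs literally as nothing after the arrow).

  | cacaacbcccc => caccbcccc
  | ccc
  | babbcaac => bbcaac => caac => cc
  | bbaccccaac => accccaac => accccc

aa->; ab->; bb->; cba->b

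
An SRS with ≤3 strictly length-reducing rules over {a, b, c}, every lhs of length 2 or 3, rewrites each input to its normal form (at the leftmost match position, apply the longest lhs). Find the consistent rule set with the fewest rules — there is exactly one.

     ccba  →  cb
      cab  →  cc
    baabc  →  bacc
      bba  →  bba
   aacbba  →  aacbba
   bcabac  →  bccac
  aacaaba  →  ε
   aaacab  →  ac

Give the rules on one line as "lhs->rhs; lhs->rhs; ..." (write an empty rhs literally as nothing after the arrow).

  | ccba => cb
  | cab => cc
  | baabc => bacc
  | bba

ab->c; aca->; cba->b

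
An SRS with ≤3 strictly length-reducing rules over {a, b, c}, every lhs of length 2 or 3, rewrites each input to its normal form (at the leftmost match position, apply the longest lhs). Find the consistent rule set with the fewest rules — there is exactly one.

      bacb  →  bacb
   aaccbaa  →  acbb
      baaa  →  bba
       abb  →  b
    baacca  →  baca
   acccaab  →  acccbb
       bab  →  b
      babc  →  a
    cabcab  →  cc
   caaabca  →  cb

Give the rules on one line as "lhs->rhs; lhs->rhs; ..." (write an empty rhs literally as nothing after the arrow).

  | bacb
  | aaccbaa => bccbaa => acbaa => acbb
  | baaa => bba
  | abb => b

aa->b; ab->; bc->a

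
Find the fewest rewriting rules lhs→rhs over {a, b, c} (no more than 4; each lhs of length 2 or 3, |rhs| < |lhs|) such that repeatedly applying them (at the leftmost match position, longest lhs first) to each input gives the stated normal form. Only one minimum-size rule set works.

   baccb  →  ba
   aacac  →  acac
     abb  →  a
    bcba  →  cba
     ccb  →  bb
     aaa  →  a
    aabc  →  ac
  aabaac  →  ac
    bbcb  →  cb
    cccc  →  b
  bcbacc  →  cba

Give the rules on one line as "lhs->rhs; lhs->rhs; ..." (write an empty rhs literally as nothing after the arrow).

  | baccb => babb => bab => ba
  | aacac => acac
  | abb => ab => a
  | bcba => cba

aa->a; ab->a; bc->c; cc->b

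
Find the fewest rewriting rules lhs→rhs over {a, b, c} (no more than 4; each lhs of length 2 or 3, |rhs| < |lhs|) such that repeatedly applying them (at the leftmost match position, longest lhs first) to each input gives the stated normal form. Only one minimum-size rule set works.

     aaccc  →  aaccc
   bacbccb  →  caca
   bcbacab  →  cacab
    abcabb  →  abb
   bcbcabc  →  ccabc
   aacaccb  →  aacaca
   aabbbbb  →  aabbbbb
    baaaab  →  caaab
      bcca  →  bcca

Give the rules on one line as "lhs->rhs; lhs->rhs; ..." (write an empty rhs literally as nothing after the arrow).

ba->c; bca->; cb->a

  | aaccc
  | bacbccb => ccbccb => caccb => caca
  | bcbacab => baacab => cacab
  | abcabb => abb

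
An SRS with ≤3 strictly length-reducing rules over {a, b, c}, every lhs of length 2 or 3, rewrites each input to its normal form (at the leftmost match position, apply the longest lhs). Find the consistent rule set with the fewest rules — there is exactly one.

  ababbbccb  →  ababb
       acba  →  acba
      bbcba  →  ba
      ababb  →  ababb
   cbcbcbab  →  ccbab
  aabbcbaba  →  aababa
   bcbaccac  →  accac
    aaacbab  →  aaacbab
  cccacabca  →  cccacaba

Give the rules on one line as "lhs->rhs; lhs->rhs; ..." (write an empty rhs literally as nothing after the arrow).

bc->b; bcb->

  | ababbbccb => ababbbcb => ababb
  | acba
  | bbcba => ba
  | ababb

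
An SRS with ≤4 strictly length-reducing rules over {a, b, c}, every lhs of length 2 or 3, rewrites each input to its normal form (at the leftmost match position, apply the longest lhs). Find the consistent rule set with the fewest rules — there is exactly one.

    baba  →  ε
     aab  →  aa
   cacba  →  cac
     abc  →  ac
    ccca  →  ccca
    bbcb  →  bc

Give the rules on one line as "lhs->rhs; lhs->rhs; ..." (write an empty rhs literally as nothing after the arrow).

ab->a; ba->; bcb->c

  | baba => ba => ε
  | aab => aa
  | cacba => cac
  | abc => ac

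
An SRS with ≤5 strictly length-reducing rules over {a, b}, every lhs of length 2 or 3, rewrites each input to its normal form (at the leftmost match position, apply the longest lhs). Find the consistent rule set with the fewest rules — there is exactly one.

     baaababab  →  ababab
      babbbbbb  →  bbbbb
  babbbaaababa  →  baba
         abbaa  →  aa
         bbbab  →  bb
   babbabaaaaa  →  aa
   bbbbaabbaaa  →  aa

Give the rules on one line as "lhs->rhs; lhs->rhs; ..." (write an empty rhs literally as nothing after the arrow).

aab->b; abb->; baa->; bba->

  | baaababab => ababab
  | babbbbbb => bbbbb
  | babbbaaababa => bbaaababa => aababa => baba
  | abbaa => aa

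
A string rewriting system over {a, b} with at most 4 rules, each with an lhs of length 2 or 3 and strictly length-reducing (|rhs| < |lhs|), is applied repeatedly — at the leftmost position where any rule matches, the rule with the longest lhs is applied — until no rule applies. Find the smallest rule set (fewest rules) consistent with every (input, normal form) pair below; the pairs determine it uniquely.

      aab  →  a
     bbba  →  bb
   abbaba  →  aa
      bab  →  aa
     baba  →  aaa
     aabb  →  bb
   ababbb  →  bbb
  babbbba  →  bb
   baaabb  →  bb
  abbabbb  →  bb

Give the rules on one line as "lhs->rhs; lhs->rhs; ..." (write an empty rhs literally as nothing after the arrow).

ab->; abb->bb; ba->; bab->aa

  | aab => a
  | bbba => bb
  | abbaba => bbaba => baaa => aa
  | bab => aa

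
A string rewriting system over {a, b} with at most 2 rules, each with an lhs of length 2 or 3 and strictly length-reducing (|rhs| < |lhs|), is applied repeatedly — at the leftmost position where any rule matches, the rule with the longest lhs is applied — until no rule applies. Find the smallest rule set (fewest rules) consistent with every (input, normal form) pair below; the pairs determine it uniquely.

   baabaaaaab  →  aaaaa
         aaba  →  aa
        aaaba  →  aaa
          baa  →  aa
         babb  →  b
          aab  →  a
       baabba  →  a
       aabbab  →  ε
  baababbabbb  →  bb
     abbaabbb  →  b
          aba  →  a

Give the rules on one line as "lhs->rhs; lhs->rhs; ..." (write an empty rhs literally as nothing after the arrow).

ab->; ba->a

  | baabaaaaab => aabaaaaab => aaaaaab => aaaaa
  | aaba => aa
  | aaaba => aaa
  | baa => aa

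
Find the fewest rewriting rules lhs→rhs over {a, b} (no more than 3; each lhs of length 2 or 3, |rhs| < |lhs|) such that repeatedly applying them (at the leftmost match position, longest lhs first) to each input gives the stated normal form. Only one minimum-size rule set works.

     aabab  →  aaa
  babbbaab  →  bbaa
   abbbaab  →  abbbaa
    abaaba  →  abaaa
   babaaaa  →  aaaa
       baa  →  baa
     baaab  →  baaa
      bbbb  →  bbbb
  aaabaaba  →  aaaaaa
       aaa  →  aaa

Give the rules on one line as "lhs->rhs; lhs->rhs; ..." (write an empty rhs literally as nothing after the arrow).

  | aabab => aaab => aaa
  | babbbaab => bbaab => bbaa
  | abbbaab => abbbaa
  | abaaba => abaaa

aab->aa; bab->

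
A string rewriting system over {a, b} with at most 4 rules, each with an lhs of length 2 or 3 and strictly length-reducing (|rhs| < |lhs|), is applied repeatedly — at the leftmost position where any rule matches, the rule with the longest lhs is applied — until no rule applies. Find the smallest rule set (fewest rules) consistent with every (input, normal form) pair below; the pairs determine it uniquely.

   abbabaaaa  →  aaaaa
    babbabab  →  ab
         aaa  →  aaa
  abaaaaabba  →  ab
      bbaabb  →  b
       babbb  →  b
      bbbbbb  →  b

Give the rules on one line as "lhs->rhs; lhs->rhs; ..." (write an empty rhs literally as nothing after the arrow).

ba->b; bab->; bb->b

  | abbabaaaa => ababaaaa => aaaaa
  | babbabab => babab => ab
  | aaa
  | abaaaaabba => abaaaabba => abaaabba => abaabba => ababba => aba => ab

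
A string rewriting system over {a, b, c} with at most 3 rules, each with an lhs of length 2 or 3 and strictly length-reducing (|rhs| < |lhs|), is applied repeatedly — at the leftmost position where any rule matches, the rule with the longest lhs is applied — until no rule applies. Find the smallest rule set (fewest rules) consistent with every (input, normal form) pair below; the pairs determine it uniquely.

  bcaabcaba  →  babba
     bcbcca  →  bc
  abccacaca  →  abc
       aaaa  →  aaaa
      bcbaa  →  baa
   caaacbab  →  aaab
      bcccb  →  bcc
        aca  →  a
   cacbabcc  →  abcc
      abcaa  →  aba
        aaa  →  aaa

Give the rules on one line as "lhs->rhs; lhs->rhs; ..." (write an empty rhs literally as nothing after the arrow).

  | bcaabcaba => babcaba => babba
  | bcbcca => bcca => bc
  | abccacaca => abccaca => abcca => abc
  | aaaa

ca->; cb->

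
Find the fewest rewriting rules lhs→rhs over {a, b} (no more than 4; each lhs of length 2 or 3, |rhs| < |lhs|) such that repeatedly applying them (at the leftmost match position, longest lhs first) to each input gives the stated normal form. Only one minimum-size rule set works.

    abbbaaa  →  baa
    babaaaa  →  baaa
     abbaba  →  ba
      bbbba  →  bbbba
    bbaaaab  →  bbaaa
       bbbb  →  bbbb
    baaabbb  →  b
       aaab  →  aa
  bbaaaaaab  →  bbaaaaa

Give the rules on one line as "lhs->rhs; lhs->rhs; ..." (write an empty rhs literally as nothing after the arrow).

  | abbbaaa => babaaa => baa
  | babaaaa => baaa
  | abbaba => baaba => ba
  | bbbba

ab->; aba->; abb->ba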